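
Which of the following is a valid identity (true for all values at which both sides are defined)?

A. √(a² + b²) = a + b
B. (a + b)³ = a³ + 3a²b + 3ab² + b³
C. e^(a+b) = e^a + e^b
B

A: fails at (4, 6) — LHS = 2·√(13) ≈ 7.211, RHS = 10.
B: holds — e.g. at (1, 4), both sides equal 125.
C: fails at (3, 5) — LHS = e^8 ≈ 2981, RHS = e^3 + e^5 ≈ 168.5.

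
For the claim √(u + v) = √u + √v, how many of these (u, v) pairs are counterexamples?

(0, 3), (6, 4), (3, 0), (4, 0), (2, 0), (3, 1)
Testing each pair:
(0, 3): LHS = √(3) ≈ 1.732, RHS = √(3) ≈ 1.732 → satisfies claim
(6, 4): LHS = √(10) ≈ 3.162, RHS = 2 + √(6) ≈ 4.449 → counterexample
(3, 0): LHS = √(3) ≈ 1.732, RHS = √(3) ≈ 1.732 → satisfies claim
(4, 0): LHS = 2, RHS = 2 → satisfies claim
(2, 0): LHS = √(2) ≈ 1.414, RHS = √(2) ≈ 1.414 → satisfies claim
(3, 1): LHS = 2, RHS = 1 + √(3) ≈ 2.732 → counterexample

That makes 2 counterexamples.

Answer: 2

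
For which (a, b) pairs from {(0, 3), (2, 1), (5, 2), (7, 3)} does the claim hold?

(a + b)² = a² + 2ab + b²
All pairs

Testing each pair:
(0, 3): LHS = 9, RHS = 9 → holds
(2, 1): LHS = 9, RHS = 9 → holds
(5, 2): LHS = 49, RHS = 49 → holds
(7, 3): LHS = 100, RHS = 100 → holds

Every pair satisfies the claim.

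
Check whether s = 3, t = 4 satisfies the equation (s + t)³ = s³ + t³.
Substituting s = 3, t = 4:

LHS = (3 + 4)³ = 343
RHS = 3³ + 4³ = 91

LHS ≠ RHS, so the equation does not hold at this point.

Answer: Fails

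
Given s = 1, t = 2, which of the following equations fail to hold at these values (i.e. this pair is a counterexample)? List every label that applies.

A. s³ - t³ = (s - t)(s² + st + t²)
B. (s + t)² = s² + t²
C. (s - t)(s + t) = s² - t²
B

Evaluating each claim at the given values:
A. LHS = -7, RHS = -7 → holds here (LHS = RHS)
B. LHS = 9, RHS = 5 → fails here (LHS ≠ RHS)
C. LHS = -3, RHS = -3 → holds here (LHS = RHS)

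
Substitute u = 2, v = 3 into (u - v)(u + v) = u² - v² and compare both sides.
LHS = (2 - 3)(2 + 3) = -5
RHS = 2² - 3² = -5

LHS = RHS: the two sides agree.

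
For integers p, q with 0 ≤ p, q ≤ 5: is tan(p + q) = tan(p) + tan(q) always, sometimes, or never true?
It holds at (p, q) = (1, 0) (both sides equal tan(1) ≈ 1.557), but fails at (p, q) = (5, 1) (LHS = tan(6) ≈ -0.291, RHS = tan(5) + tan(1) ≈ -1.823).

Answer: Sometimes true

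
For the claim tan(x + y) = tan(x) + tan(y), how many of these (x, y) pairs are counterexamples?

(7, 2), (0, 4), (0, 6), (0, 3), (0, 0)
1

Testing each pair:
(7, 2): LHS = tan(9) ≈ -0.4523, RHS = tan(2) + tan(7) ≈ -1.314 → counterexample
(0, 4): LHS = tan(4) ≈ 1.158, RHS = tan(4) ≈ 1.158 → satisfies claim
(0, 6): LHS = tan(6) ≈ -0.291, RHS = tan(6) ≈ -0.291 → satisfies claim
(0, 3): LHS = tan(3) ≈ -0.1425, RHS = tan(3) ≈ -0.1425 → satisfies claim
(0, 0): LHS = 0, RHS = 0 → satisfies claim

That makes 1 counterexample.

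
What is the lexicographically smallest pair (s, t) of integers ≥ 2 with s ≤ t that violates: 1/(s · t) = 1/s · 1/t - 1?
Substituting (2, 2) into the claim:
LHS = 1/(2 · 2) = 1/4
RHS = 1/2 · 1/2 - 1 = -3/4

Since LHS ≠ RHS, this pair disproves the claim, and no lexicographically smaller pair (s ≤ t, integers ≥ 2) does.

For instance (8, 9) is also a counterexample (LHS = 1/72, RHS = -71/72), but it's lexicographically larger.

Answer: (s, t) = (2, 2)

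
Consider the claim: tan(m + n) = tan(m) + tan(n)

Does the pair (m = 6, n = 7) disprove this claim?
Yes

Substituting m = 6, n = 7:
LHS = tan(6 + 7) = tan(13) ≈ 0.463
RHS = tan(6) + tan(7) ≈ 0.5804

Since LHS ≠ RHS, this pair disproves the claim.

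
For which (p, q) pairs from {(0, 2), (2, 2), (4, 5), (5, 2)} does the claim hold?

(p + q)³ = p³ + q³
Testing each pair:
(0, 2): LHS = 8, RHS = 8 → holds
(2, 2): LHS = 64, RHS = 16 → fails
(4, 5): LHS = 729, RHS = 189 → fails
(5, 2): LHS = 343, RHS = 133 → fails

1 of 4 pairs satisfies the claim.

Answer: (0, 2)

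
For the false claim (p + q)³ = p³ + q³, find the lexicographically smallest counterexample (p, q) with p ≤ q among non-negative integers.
(p, q) = (1, 1)

At (0, 2): both sides equal 8, so it holds there.
At (0, 7): both sides equal 343, so it holds there.

Substituting (1, 1) into the claim:
LHS = (1 + 1)³ = 8
RHS = 1³ + 1³ = 2

Since LHS ≠ RHS, this pair disproves the claim, and no lexicographically smaller pair (p ≤ q, non-negative integers) does.

For instance (2, 6) is also a counterexample (LHS = 512, RHS = 224), but it's lexicographically larger.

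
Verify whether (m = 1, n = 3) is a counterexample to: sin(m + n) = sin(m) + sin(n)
Yes

Substituting m = 1, n = 3:
LHS = sin(1 + 3) = sin(4) ≈ -0.7568
RHS = sin(1) + sin(3) ≈ 0.9826

Since LHS ≠ RHS, this pair disproves the claim.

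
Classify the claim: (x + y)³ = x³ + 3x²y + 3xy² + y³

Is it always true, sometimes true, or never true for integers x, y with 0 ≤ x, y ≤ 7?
The identity holds for every pair in the range. For instance at (x, y) = (7, 7): both sides equal 2744.

Answer: Always true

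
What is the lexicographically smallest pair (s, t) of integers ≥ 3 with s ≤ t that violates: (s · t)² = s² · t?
Substituting (3, 3) into the claim:
LHS = (3 · 3)² = 81
RHS = 3² · 3 = 27

Since LHS ≠ RHS, this pair disproves the claim, and no lexicographically smaller pair (s ≤ t, integers ≥ 3) does.

For instance (5, 9) is also a counterexample (LHS = 2025, RHS = 225), but it's lexicographically larger.

Answer: (s, t) = (3, 3)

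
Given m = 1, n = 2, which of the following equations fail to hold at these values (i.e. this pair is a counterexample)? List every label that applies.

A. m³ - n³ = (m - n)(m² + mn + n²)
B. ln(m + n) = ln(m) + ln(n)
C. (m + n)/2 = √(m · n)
Evaluating each claim at the given values:
A. LHS = -7, RHS = -7 → holds here (LHS = RHS)
B. LHS = ln(3) ≈ 1.099, RHS = ln(2) ≈ 0.6931 → fails here (LHS ≠ RHS)
C. LHS = 3/2, RHS = √(2) ≈ 1.414 → fails here (LHS ≠ RHS)

Answer: B, C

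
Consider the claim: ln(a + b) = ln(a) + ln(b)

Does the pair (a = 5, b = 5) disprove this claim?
Substituting a = 5, b = 5:
LHS = ln(5 + 5) = ln(10) ≈ 2.303
RHS = ln(5) + ln(5) = 2·ln(5) ≈ 3.219

Since LHS ≠ RHS, this pair disproves the claim.

Answer: Yes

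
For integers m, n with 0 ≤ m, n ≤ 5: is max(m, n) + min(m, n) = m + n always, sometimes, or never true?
The identity holds for every pair in the range. For instance at (m, n) = (0, 1): both sides equal 1.

Answer: Always true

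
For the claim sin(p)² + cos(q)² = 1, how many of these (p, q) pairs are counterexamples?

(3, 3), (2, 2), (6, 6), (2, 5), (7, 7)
Testing each pair:
(3, 3): LHS = sin(3)² + cos(3)² = 1, RHS = 1 → satisfies claim
(2, 2): LHS = cos(2)² + sin(2)² = 1, RHS = 1 → satisfies claim
(6, 6): LHS = sin(6)² + cos(6)² = 1, RHS = 1 → satisfies claim
(2, 5): LHS = cos(5)² + sin(2)² ≈ 0.9073, RHS = 1 → counterexample
(7, 7): LHS = sin(7)² + cos(7)² = 1, RHS = 1 → satisfies claim

That makes 1 counterexample.

Answer: 1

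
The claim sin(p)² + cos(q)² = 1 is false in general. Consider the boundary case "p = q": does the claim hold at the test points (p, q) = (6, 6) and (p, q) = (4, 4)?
Yes, holds at both test points

At (6, 6): LHS = sin(6)² + cos(6)² = 1, RHS = 1 → equal
At (4, 4): LHS = cos(4)² + sin(4)² = 1, RHS = 1 → equal

So the claim does hold at both of these boundary points, even though it is not an identity.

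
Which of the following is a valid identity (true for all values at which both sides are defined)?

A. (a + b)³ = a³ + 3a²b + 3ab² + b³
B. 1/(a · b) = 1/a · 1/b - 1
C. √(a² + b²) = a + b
A

A: holds — e.g. at (4, 5), both sides equal 729.
B: fails at (3, 7) — LHS = 1/21, RHS = -20/21.
C: fails at (5, 8) — LHS = √(89) ≈ 9.434, RHS = 13.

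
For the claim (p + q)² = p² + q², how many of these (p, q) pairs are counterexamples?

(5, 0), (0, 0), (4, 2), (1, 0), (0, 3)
Testing each pair:
(5, 0): LHS = 25, RHS = 25 → satisfies claim
(0, 0): LHS = 0, RHS = 0 → satisfies claim
(4, 2): LHS = 36, RHS = 20 → counterexample
(1, 0): LHS = 1, RHS = 1 → satisfies claim
(0, 3): LHS = 9, RHS = 9 → satisfies claim

That makes 1 counterexample.

Answer: 1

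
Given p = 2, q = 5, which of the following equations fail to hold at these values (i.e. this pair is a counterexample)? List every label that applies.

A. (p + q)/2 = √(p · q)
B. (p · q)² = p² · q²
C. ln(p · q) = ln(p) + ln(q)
Evaluating each claim at the given values:
A. LHS = 7/2, RHS = √(10) ≈ 3.162 → fails here (LHS ≠ RHS)
B. LHS = 100, RHS = 100 → holds here (LHS = RHS)
C. LHS = ln(10) ≈ 2.303, RHS = ln(2) + ln(5) ≈ 2.303 → holds here (LHS = RHS)

Answer: A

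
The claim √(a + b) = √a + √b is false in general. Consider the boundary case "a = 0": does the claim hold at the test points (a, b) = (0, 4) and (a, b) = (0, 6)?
At (0, 4): LHS = 2, RHS = 2 → equal
At (0, 6): LHS = √(6) ≈ 2.449, RHS = √(6) ≈ 2.449 → equal

So the claim does hold at both of these boundary points, even though it is not an identity.

Answer: Yes, holds at both test points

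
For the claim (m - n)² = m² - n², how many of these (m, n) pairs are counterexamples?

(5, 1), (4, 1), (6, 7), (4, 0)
3

Testing each pair:
(5, 1): LHS = 16, RHS = 24 → counterexample
(4, 1): LHS = 9, RHS = 15 → counterexample
(6, 7): LHS = 1, RHS = -13 → counterexample
(4, 0): LHS = 16, RHS = 16 → satisfies claim

That makes 3 counterexamples.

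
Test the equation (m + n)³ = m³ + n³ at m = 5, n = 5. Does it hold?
Substituting m = 5, n = 5:

LHS = (5 + 5)³ = 1000
RHS = 5³ + 5³ = 250

LHS ≠ RHS, so the equation does not hold at this point.

Answer: Fails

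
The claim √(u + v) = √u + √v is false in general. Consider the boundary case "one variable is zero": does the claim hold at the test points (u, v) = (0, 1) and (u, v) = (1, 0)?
Yes, holds at both test points

At (0, 1): LHS = 1, RHS = 1 → equal
At (1, 0): LHS = 1, RHS = 1 → equal

So the claim does hold at both of these boundary points, even though it is not an identity.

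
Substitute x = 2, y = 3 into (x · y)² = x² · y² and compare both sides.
LHS = (2 · 3)² = 36
RHS = 2² · 3² = 36

LHS = RHS: the two sides agree.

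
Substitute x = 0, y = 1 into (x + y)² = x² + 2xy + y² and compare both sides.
LHS = (0 + 1)² = 1
RHS = 0² + 2·0·1 + 1² = 1

LHS = RHS: the two sides agree.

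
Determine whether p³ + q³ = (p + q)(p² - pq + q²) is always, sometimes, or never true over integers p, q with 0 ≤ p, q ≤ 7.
The identity holds for every pair in the range. For instance at (p, q) = (5, 4): both sides equal 189.

Answer: Always true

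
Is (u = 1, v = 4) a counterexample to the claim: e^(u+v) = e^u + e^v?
Yes

Substituting u = 1, v = 4:
LHS = e^(1+4) = e^5 ≈ 148.4
RHS = e^1 + e^4 = e + e^4 ≈ 57.32

Since LHS ≠ RHS, this pair disproves the claim.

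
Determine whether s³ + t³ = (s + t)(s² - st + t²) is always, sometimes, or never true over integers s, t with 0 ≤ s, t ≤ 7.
The identity holds for every pair in the range. For instance at (s, t) = (2, 2): both sides equal 16.

Answer: Always true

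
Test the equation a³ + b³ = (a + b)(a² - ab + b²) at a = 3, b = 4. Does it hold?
Holds

Substituting a = 3, b = 4:

LHS = 3³ + 4³ = 91
RHS = (3 + 4)(3² - 3·4 + 4²) = 91

LHS = RHS, so the equation holds at this point.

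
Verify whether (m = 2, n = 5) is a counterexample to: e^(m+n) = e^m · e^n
No

Substituting m = 2, n = 5:
LHS = e^(2+5) = e^7 ≈ 1097
RHS = e^2 · e^5 = e^7 ≈ 1097

The sides agree, so this pair does not disprove the claim.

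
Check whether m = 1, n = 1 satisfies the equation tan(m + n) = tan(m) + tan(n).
Substituting m = 1, n = 1:

LHS = tan(1 + 1) = tan(2) ≈ -2.185
RHS = tan(1) + tan(1) = 2·tan(1) ≈ 3.115

LHS ≠ RHS, so the equation does not hold at this point.

Answer: Fails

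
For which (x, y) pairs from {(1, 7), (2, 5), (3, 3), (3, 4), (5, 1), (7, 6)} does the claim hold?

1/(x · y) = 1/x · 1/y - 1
None

Testing each pair:
(1, 7): LHS = 1/7, RHS = -6/7 → fails
(2, 5): LHS = 1/10, RHS = -9/10 → fails
(3, 3): LHS = 1/9, RHS = -8/9 → fails
(3, 4): LHS = 1/12, RHS = -11/12 → fails
(5, 1): LHS = 1/5, RHS = -4/5 → fails
(7, 6): LHS = 1/42, RHS = -41/42 → fails

No pair satisfies the claim.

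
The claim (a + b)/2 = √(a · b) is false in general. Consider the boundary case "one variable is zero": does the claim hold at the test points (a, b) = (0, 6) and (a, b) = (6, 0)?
No, fails at both test points

At (0, 6): LHS = 3 ≠ RHS = 0
At (6, 0): LHS = 3 ≠ RHS = 0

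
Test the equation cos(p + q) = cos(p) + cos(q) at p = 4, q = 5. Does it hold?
Fails

Substituting p = 4, q = 5:

LHS = cos(4 + 5) = cos(9) ≈ -0.9111
RHS = cos(4) + cos(5) ≈ -0.37

LHS ≠ RHS, so the equation does not hold at this point.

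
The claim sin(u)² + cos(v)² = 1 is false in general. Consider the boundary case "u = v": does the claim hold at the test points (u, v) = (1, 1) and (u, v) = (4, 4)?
At (1, 1): LHS = cos(1)² + sin(1)² = 1, RHS = 1 → equal
At (4, 4): LHS = cos(4)² + sin(4)² = 1, RHS = 1 → equal

So the claim does hold at both of these boundary points, even though it is not an identity.

Answer: Yes, holds at both test points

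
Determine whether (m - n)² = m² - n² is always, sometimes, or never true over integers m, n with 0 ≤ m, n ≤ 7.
Sometimes true

It holds at (m, n) = (0, 0) (both sides equal 0), but fails at (m, n) = (1, 6) (LHS = 25, RHS = -35).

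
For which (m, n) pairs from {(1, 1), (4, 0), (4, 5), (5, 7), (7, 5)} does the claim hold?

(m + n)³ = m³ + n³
Testing each pair:
(1, 1): LHS = 8, RHS = 2 → fails
(4, 0): LHS = 64, RHS = 64 → holds
(4, 5): LHS = 729, RHS = 189 → fails
(5, 7): LHS = 1728, RHS = 468 → fails
(7, 5): LHS = 1728, RHS = 468 → fails

1 of 5 pairs satisfies the claim.

Answer: (4, 0)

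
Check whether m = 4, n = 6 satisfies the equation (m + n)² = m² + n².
Fails

Substituting m = 4, n = 6:

LHS = (4 + 6)² = 100
RHS = 4² + 6² = 52

LHS ≠ RHS, so the equation does not hold at this point.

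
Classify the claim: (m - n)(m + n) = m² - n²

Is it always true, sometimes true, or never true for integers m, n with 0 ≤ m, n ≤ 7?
Always true

The identity holds for every pair in the range. For instance at (m, n) = (4, 5): both sides equal -9.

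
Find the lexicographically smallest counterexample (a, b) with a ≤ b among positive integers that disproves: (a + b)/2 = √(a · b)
(a, b) = (1, 2)

Substituting (1, 2) into the claim:
LHS = (1 + 2)/2 = 3/2
RHS = √(1 · 2) = √(2) ≈ 1.414

Since LHS ≠ RHS, this pair disproves the claim, and no lexicographically smaller pair (a ≤ b, positive integers) does.

For instance (2, 7) is also a counterexample (LHS = 9/2, RHS = √(14) ≈ 3.742), but it's lexicographically larger.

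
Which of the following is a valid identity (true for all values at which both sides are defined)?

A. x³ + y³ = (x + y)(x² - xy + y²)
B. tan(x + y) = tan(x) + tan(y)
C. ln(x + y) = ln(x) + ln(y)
A: holds — e.g. at (1, 5), both sides equal 126.
B: fails at (4, 6) — LHS = tan(10) ≈ 0.6484, RHS = tan(6) + tan(4) ≈ 0.8668.
C: fails at (2, 3) — LHS = ln(5) ≈ 1.609, RHS = ln(2) + ln(3) ≈ 1.792.

Answer: A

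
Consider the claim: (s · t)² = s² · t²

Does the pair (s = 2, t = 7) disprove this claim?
No

Substituting s = 2, t = 7:
LHS = (2 · 7)² = 196
RHS = 2² · 7² = 196

The sides agree, so this pair does not disprove the claim.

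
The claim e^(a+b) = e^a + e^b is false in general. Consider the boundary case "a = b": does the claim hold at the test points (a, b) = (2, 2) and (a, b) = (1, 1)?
At (2, 2): LHS = e^4 ≈ 54.6 ≠ RHS = 2·e^2 ≈ 14.78
At (1, 1): LHS = e^2 ≈ 7.389 ≠ RHS = 2·e ≈ 5.437

Answer: No, fails at both test points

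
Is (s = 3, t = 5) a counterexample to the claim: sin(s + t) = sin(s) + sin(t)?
Yes

Substituting s = 3, t = 5:
LHS = sin(3 + 5) = sin(8) ≈ 0.9894
RHS = sin(3) + sin(5) ≈ -0.8178

Since LHS ≠ RHS, this pair disproves the claim.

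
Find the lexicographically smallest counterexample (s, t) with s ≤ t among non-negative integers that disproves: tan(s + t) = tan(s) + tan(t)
At (0, 0): both sides equal 0, so it holds there.
At (0, 4): both sides equal tan(4) ≈ 1.158, so it holds there.

Substituting (1, 1) into the claim:
LHS = tan(1 + 1) = tan(2) ≈ -2.185
RHS = tan(1) + tan(1) = 2·tan(1) ≈ 3.115

Since LHS ≠ RHS, this pair disproves the claim, and no lexicographically smaller pair (s ≤ t, non-negative integers) does.

For instance (4, 4) is also a counterexample (LHS = tan(8) ≈ -6.8, RHS = 2·tan(4) ≈ 2.316), but it's lexicographically larger.

Answer: (s, t) = (1, 1)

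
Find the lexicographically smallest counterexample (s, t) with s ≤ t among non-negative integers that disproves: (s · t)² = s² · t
(s, t) = (1, 2)

Substituting (1, 2) into the claim:
LHS = (1 · 2)² = 4
RHS = 1² · 2 = 2

Since LHS ≠ RHS, this pair disproves the claim, and no lexicographically smaller pair (s ≤ t, non-negative integers) does.

For instance (1, 6) is also a counterexample (LHS = 36, RHS = 6), but it's lexicographically larger.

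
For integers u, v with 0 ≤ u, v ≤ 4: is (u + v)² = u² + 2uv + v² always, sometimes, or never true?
The identity holds for every pair in the range. For instance at (u, v) = (0, 2): both sides equal 4.

Answer: Always true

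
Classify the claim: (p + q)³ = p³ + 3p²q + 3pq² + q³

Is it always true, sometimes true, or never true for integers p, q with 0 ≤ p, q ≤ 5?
Always true

The identity holds for every pair in the range. For instance at (p, q) = (3, 4): both sides equal 343.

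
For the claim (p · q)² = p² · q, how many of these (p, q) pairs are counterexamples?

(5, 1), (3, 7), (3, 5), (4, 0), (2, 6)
Testing each pair:
(5, 1): LHS = 25, RHS = 25 → satisfies claim
(3, 7): LHS = 441, RHS = 63 → counterexample
(3, 5): LHS = 225, RHS = 45 → counterexample
(4, 0): LHS = 0, RHS = 0 → satisfies claim
(2, 6): LHS = 144, RHS = 24 → counterexample

That makes 3 counterexamples.

Answer: 3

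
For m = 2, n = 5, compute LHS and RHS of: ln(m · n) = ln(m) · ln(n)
LHS = ln(2 · 5) = ln(10) ≈ 2.303
RHS = ln(2) · ln(5) ≈ 1.116

LHS ≠ RHS (they differ by about 1.187), so the equation does not hold here.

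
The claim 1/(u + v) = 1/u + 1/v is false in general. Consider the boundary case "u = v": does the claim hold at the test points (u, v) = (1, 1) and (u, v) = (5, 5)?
No, fails at both test points

At (1, 1): LHS = 1/2 ≠ RHS = 2
At (5, 5): LHS = 1/10 ≠ RHS = 2/5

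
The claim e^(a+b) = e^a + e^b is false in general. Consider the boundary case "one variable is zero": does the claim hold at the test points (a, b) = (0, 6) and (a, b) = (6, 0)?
No, fails at both test points

At (0, 6): LHS = e^6 ≈ 403.4 ≠ RHS = 1 + e^6 ≈ 404.4
At (6, 0): LHS = e^6 ≈ 403.4 ≠ RHS = 1 + e^6 ≈ 404.4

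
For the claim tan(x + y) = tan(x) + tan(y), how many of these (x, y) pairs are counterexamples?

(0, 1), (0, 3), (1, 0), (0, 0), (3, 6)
Testing each pair:
(0, 1): LHS = tan(1) ≈ 1.557, RHS = tan(1) ≈ 1.557 → satisfies claim
(0, 3): LHS = tan(3) ≈ -0.1425, RHS = tan(3) ≈ -0.1425 → satisfies claim
(1, 0): LHS = tan(1) ≈ 1.557, RHS = tan(1) ≈ 1.557 → satisfies claim
(0, 0): LHS = 0, RHS = 0 → satisfies claim
(3, 6): LHS = tan(9) ≈ -0.4523, RHS = tan(6) + tan(3) ≈ -0.4336 → counterexample

That makes 1 counterexample.

Answer: 1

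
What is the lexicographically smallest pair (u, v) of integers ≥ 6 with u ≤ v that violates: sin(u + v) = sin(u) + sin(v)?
Substituting (6, 6) into the claim:
LHS = sin(6 + 6) = sin(12) ≈ -0.5366
RHS = sin(6) + sin(6) = 2·sin(6) ≈ -0.5588

Since LHS ≠ RHS, this pair disproves the claim, and no lexicographically smaller pair (u ≤ v, integers ≥ 6) does.

For instance (11, 12) is also a counterexample (LHS = sin(23) ≈ -0.8462, RHS = sin(11) + sin(12) ≈ -1.537), but it's lexicographically larger.

Answer: (u, v) = (6, 6)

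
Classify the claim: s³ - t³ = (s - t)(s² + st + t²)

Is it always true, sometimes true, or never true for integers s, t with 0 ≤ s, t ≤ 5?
Always true

The identity holds for every pair in the range. For instance at (s, t) = (2, 0): both sides equal 8.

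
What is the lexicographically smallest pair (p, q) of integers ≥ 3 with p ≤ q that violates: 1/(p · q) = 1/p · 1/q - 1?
Substituting (3, 3) into the claim:
LHS = 1/(3 · 3) = 1/9
RHS = 1/3 · 1/3 - 1 = -8/9

Since LHS ≠ RHS, this pair disproves the claim, and no lexicographically smaller pair (p ≤ q, integers ≥ 3) does.

For instance (4, 8) is also a counterexample (LHS = 1/32, RHS = -31/32), but it's lexicographically larger.

Answer: (p, q) = (3, 3)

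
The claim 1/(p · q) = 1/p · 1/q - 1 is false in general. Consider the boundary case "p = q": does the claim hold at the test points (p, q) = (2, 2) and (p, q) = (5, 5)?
No, fails at both test points

At (2, 2): LHS = 1/4 ≠ RHS = -3/4
At (5, 5): LHS = 1/25 ≠ RHS = -24/25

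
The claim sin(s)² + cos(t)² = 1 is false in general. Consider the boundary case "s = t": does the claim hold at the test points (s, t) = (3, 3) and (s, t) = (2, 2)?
Yes, holds at both test points

At (3, 3): LHS = sin(3)² + cos(3)² = 1, RHS = 1 → equal
At (2, 2): LHS = cos(2)² + sin(2)² = 1, RHS = 1 → equal

So the claim does hold at both of these boundary points, even though it is not an identity.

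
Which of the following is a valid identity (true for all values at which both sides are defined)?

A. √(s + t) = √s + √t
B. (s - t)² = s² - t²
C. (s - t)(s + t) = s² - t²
A: fails at (2, 3) — LHS = √(5) ≈ 2.236, RHS = √(2) + √(3) ≈ 3.146.
B: fails at (1, 5) — LHS = 16, RHS = -24.
C: holds — e.g. at (4, 6), both sides equal -20.

Answer: C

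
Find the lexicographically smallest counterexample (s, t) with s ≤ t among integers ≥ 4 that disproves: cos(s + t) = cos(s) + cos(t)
Substituting (4, 4) into the claim:
LHS = cos(4 + 4) = cos(8) ≈ -0.1455
RHS = cos(4) + cos(4) = 2·cos(4) ≈ -1.307

Since LHS ≠ RHS, this pair disproves the claim, and no lexicographically smaller pair (s ≤ t, integers ≥ 4) does.

For instance (4, 10) is also a counterexample (LHS = cos(14) ≈ 0.1367, RHS = cos(10) + cos(4) ≈ -1.493), but it's lexicographically larger.

Answer: (s, t) = (4, 4)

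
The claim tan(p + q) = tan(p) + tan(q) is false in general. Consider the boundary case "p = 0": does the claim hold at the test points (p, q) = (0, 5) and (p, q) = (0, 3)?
At (0, 5): LHS = tan(5) ≈ -3.381, RHS = tan(5) ≈ -3.381 → equal
At (0, 3): LHS = tan(3) ≈ -0.1425, RHS = tan(3) ≈ -0.1425 → equal

So the claim does hold at both of these boundary points, even though it is not an identity.

Answer: Yes, holds at both test points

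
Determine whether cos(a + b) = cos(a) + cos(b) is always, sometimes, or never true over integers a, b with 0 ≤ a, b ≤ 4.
The claim fails for every pair in the range. For instance at (a, b) = (0, 1): LHS = cos(1) ≈ 0.5403, RHS = cos(1) + 1 ≈ 1.54.

Answer: Never true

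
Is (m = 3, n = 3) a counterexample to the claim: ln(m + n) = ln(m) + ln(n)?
Substituting m = 3, n = 3:
LHS = ln(3 + 3) = ln(6) ≈ 1.792
RHS = ln(3) + ln(3) = 2·ln(3) ≈ 2.197

Since LHS ≠ RHS, this pair disproves the claim.

Answer: Yes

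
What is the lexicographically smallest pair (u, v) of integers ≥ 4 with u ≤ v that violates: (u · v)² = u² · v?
Substituting (4, 4) into the claim:
LHS = (4 · 4)² = 256
RHS = 4² · 4 = 64

Since LHS ≠ RHS, this pair disproves the claim, and no lexicographically smaller pair (u ≤ v, integers ≥ 4) does.

For instance (4, 11) is also a counterexample (LHS = 1936, RHS = 176), but it's lexicographically larger.

Answer: (u, v) = (4, 4)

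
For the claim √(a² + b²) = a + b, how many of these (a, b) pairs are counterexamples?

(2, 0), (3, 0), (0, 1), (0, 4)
0

Testing each pair:
(2, 0): LHS = 2, RHS = 2 → satisfies claim
(3, 0): LHS = 3, RHS = 3 → satisfies claim
(0, 1): LHS = 1, RHS = 1 → satisfies claim
(0, 4): LHS = 4, RHS = 4 → satisfies claim

That makes 0 counterexamples.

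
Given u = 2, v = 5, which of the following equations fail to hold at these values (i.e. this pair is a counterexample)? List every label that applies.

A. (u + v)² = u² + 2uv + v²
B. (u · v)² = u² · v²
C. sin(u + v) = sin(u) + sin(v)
Evaluating each claim at the given values:
A. LHS = 49, RHS = 49 → holds here (LHS = RHS)
B. LHS = 100, RHS = 100 → holds here (LHS = RHS)
C. LHS = sin(7) ≈ 0.657, RHS = sin(5) + sin(2) ≈ -0.04963 → fails here (LHS ≠ RHS)

Answer: C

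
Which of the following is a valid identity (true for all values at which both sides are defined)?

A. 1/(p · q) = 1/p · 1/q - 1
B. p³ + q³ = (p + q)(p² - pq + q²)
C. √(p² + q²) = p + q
A: fails at (4, 4) — LHS = 1/16, RHS = -15/16.
B: holds — e.g. at (2, 7), both sides equal 351.
C: fails at (4, 4) — LHS = 4·√(2) ≈ 5.657, RHS = 8.

Answer: B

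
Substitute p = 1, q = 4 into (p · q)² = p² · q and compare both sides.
LHS = (1 · 4)² = 16
RHS = 1² · 4 = 4

LHS ≠ RHS, so the equation does not hold here.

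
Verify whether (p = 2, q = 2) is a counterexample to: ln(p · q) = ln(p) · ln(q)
Substituting p = 2, q = 2:
LHS = ln(2 · 2) = ln(4) ≈ 1.386
RHS = ln(2) · ln(2) = ln(2)² ≈ 0.4805

Since LHS ≠ RHS, this pair disproves the claim.

Answer: Yes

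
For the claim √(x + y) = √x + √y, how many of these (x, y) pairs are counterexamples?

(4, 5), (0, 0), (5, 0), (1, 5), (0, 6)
Testing each pair:
(4, 5): LHS = 3, RHS = 2 + √(5) ≈ 4.236 → counterexample
(0, 0): LHS = 0, RHS = 0 → satisfies claim
(5, 0): LHS = √(5) ≈ 2.236, RHS = √(5) ≈ 2.236 → satisfies claim
(1, 5): LHS = √(6) ≈ 2.449, RHS = 1 + √(5) ≈ 3.236 → counterexample
(0, 6): LHS = √(6) ≈ 2.449, RHS = √(6) ≈ 2.449 → satisfies claim

That makes 2 counterexamples.

Answer: 2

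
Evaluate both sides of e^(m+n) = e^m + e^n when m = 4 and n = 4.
LHS = e^(4+4) = e^8 ≈ 2981
RHS = e^4 + e^4 = 2·e^4 ≈ 109.2

LHS ≠ RHS (they differ by about 2872), so the equation does not hold here.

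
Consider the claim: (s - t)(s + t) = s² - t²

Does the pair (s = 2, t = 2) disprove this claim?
Substituting s = 2, t = 2:
LHS = (2 - 2)(2 + 2) = 0
RHS = 2² - 2² = 0

The sides agree, so this pair does not disprove the claim.

Answer: No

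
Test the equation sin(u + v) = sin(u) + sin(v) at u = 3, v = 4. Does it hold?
Fails

Substituting u = 3, v = 4:

LHS = sin(3 + 4) = sin(7) ≈ 0.657
RHS = sin(3) + sin(4) ≈ -0.6157

LHS ≠ RHS, so the equation does not hold at this point.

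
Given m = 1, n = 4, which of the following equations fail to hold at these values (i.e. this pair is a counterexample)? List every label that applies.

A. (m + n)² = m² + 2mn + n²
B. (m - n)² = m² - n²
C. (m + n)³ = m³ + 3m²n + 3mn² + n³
Evaluating each claim at the given values:
A. LHS = 25, RHS = 25 → holds here (LHS = RHS)
B. LHS = 9, RHS = -15 → fails here (LHS ≠ RHS)
C. LHS = 125, RHS = 125 → holds here (LHS = RHS)

Answer: B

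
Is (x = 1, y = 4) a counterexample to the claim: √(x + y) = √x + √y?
Yes

Substituting x = 1, y = 4:
LHS = √(1 + 4) = √(5) ≈ 2.236
RHS = √1 + √4 = 3

Since LHS ≠ RHS, this pair disproves the claim.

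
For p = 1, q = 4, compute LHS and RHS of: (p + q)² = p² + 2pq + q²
LHS = (1 + 4)² = 25
RHS = 1² + 2·1·4 + 4² = 25

LHS = RHS: the two sides agree.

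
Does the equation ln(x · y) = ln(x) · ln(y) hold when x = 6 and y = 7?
Fails

Substituting x = 6, y = 7:

LHS = ln(6 · 7) = ln(42) ≈ 3.738
RHS = ln(6) · ln(7) ≈ 3.487

LHS ≠ RHS, so the equation does not hold at this point.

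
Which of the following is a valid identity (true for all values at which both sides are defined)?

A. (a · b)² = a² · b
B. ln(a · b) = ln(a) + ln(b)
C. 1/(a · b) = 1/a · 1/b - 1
A: fails at (4, 5) — LHS = 400, RHS = 80.
B: holds — e.g. at (4, 5), both sides equal ln(20) ≈ 2.996.
C: fails at (4, 6) — LHS = 1/24, RHS = -23/24.

Answer: B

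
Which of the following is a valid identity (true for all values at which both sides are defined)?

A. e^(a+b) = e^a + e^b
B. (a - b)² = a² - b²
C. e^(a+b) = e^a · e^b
C

A: fails at (5, 5) — LHS = e^10 ≈ 22026.5, RHS = 2·e^5 ≈ 296.8.
B: fails at (6, 7) — LHS = 1, RHS = -13.
C: holds — e.g. at (3, 5), both sides equal e^8 ≈ 2981.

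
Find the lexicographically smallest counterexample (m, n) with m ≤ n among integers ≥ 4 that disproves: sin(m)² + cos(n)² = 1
Substituting (4, 5) into the claim:
LHS = sin(4)² + cos(5)² ≈ 0.6532
RHS = 1

Since LHS ≠ RHS, this pair disproves the claim, and no lexicographically smaller pair (m ≤ n, integers ≥ 4) does.

For instance (4, 7) is also a counterexample (LHS = cos(7)² + sin(4)² ≈ 1.141, RHS = 1), but it's lexicographically larger.

Answer: (m, n) = (4, 5)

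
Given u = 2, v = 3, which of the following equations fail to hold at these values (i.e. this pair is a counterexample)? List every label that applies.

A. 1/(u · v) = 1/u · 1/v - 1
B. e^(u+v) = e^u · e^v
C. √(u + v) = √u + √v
A, C

Evaluating each claim at the given values:
A. LHS = 1/6, RHS = -5/6 → fails here (LHS ≠ RHS)
B. LHS = e^5 ≈ 148.4, RHS = e^5 ≈ 148.4 → holds here (LHS = RHS)
C. LHS = √(5) ≈ 2.236, RHS = √(2) + √(3) ≈ 3.146 → fails here (LHS ≠ RHS)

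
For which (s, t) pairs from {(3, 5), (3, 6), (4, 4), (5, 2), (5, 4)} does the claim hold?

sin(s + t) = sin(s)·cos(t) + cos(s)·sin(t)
Testing each pair:
(3, 5): LHS = sin(8) ≈ 0.9894, RHS = sin(3)·cos(5) + sin(5)·cos(3) ≈ 0.9894 → holds
(3, 6): LHS = sin(9) ≈ 0.4121, RHS = sin(3)·cos(6) + sin(6)·cos(3) ≈ 0.4121 → holds
(4, 4): LHS = sin(8) ≈ 0.9894, RHS = 2·sin(4)·cos(4) ≈ 0.9894 → holds
(5, 2): LHS = sin(7) ≈ 0.657, RHS = sin(2)·cos(5) + sin(5)·cos(2) ≈ 0.657 → holds
(5, 4): LHS = sin(9) ≈ 0.4121, RHS = sin(4)·cos(5) + sin(5)·cos(4) ≈ 0.4121 → holds

Every pair satisfies the claim.

Answer: All pairs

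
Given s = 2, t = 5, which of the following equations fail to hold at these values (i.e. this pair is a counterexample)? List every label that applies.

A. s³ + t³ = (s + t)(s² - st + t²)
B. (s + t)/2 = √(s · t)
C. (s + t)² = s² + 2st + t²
Evaluating each claim at the given values:
A. LHS = 133, RHS = 133 → holds here (LHS = RHS)
B. LHS = 7/2, RHS = √(10) ≈ 3.162 → fails here (LHS ≠ RHS)
C. LHS = 49, RHS = 49 → holds here (LHS = RHS)

Answer: B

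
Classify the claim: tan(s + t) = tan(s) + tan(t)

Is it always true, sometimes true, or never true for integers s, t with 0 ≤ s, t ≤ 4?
It holds at (s, t) = (0, 1) (both sides equal tan(1) ≈ 1.557), but fails at (s, t) = (1, 4) (LHS = tan(5) ≈ -3.381, RHS = tan(4) + tan(1) ≈ 2.715).

Answer: Sometimes true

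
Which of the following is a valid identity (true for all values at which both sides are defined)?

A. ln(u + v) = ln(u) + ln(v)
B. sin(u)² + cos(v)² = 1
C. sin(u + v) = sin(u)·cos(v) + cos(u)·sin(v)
C

A: fails at (1, 4) — LHS = ln(5) ≈ 1.609, RHS = ln(4) ≈ 1.386.
B: fails at (3, 7) — LHS = sin(3)² + cos(7)² ≈ 0.5883, RHS = 1.
C: holds — e.g. at (1, 4), both sides equal sin(5) ≈ -0.9589.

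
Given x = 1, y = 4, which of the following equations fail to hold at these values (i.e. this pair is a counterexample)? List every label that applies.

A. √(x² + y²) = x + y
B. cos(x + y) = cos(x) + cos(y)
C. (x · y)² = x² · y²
Evaluating each claim at the given values:
A. LHS = √(17) ≈ 4.123, RHS = 5 → fails here (LHS ≠ RHS)
B. LHS = cos(5) ≈ 0.2837, RHS = cos(4) + cos(1) ≈ -0.1133 → fails here (LHS ≠ RHS)
C. LHS = 16, RHS = 16 → holds here (LHS = RHS)

Answer: A, B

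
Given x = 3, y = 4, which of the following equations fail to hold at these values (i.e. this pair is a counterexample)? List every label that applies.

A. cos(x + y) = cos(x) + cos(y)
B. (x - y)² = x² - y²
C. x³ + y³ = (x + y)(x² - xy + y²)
Evaluating each claim at the given values:
A. LHS = cos(7) ≈ 0.7539, RHS = cos(3) + cos(4) ≈ -1.644 → fails here (LHS ≠ RHS)
B. LHS = 1, RHS = -7 → fails here (LHS ≠ RHS)
C. LHS = 91, RHS = 91 → holds here (LHS = RHS)

Answer: A, B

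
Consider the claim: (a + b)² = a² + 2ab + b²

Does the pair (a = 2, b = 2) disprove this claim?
No

Substituting a = 2, b = 2:
LHS = (2 + 2)² = 16
RHS = 2² + 2·2·2 + 2² = 16

The sides agree, so this pair does not disprove the claim.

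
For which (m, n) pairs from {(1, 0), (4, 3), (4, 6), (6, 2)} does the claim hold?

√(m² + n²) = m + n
(1, 0)

Testing each pair:
(1, 0): LHS = 1, RHS = 1 → holds
(4, 3): LHS = 5, RHS = 7 → fails
(4, 6): LHS = 2·√(13) ≈ 7.211, RHS = 10 → fails
(6, 2): LHS = 2·√(10) ≈ 6.325, RHS = 8 → fails

1 of 4 pairs satisfies the claim.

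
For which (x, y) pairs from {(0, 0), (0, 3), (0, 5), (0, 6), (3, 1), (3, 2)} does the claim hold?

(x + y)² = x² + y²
(0, 0), (0, 3), (0, 5), (0, 6)

Testing each pair:
(0, 0): LHS = 0, RHS = 0 → holds
(0, 3): LHS = 9, RHS = 9 → holds
(0, 5): LHS = 25, RHS = 25 → holds
(0, 6): LHS = 36, RHS = 36 → holds
(3, 1): LHS = 16, RHS = 10 → fails
(3, 2): LHS = 25, RHS = 13 → fails

4 of 6 pairs satisfy the claim.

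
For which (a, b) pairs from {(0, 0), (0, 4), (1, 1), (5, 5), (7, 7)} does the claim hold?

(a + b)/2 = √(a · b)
Testing each pair:
(0, 0): LHS = 0, RHS = 0 → holds
(0, 4): LHS = 2, RHS = 0 → fails
(1, 1): LHS = 1, RHS = 1 → holds
(5, 5): LHS = 5, RHS = 5 → holds
(7, 7): LHS = 7, RHS = 7 → holds

4 of 5 pairs satisfy the claim.

Answer: (0, 0), (1, 1), (5, 5), (7, 7)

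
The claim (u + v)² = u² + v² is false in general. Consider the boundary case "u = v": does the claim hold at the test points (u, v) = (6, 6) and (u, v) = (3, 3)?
At (6, 6): LHS = 144 ≠ RHS = 72
At (3, 3): LHS = 36 ≠ RHS = 18

Answer: No, fails at both test points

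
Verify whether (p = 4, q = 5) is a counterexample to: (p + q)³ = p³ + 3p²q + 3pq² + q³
No

Substituting p = 4, q = 5:
LHS = (4 + 5)³ = 729
RHS = 4³ + 3·4²·5 + 3·4·5² + 5³ = 729

The sides agree, so this pair does not disprove the claim.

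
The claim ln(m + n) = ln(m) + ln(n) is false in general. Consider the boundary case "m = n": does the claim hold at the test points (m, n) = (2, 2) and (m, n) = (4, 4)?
At (2, 2): LHS = ln(4) ≈ 1.386, RHS = 2·ln(2) ≈ 1.386 → equal
At (4, 4): LHS = ln(8) ≈ 2.079 ≠ RHS = 2·ln(4) ≈ 2.773

Answer: Only at (2, 2)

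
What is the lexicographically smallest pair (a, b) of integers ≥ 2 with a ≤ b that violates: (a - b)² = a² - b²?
At (2, 2): both sides equal 0, so it holds there.

Substituting (2, 3) into the claim:
LHS = (2 - 3)² = 1
RHS = 2² - 3² = -5

Since LHS ≠ RHS, this pair disproves the claim, and no lexicographically smaller pair (a ≤ b, integers ≥ 2) does.

For instance (6, 7) is also a counterexample (LHS = 1, RHS = -13), but it's lexicographically larger.

Answer: (a, b) = (2, 3)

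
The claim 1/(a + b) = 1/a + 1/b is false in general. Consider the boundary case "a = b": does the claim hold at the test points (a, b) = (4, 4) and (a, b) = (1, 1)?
At (4, 4): LHS = 1/8 ≠ RHS = 1/2
At (1, 1): LHS = 1/2 ≠ RHS = 2

Answer: No, fails at both test points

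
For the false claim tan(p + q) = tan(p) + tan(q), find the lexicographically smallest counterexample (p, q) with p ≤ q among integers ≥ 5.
(p, q) = (5, 5)

Substituting (5, 5) into the claim:
LHS = tan(5 + 5) = tan(10) ≈ 0.6484
RHS = tan(5) + tan(5) = 2·tan(5) ≈ -6.761

Since LHS ≠ RHS, this pair disproves the claim, and no lexicographically smaller pair (p ≤ q, integers ≥ 5) does.

For instance (6, 10) is also a counterexample (LHS = tan(16) ≈ 0.3006, RHS = tan(6) + tan(10) ≈ 0.3574), but it's lexicographically larger.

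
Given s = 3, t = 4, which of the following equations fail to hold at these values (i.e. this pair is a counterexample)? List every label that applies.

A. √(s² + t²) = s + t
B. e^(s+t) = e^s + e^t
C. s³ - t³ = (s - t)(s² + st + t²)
Evaluating each claim at the given values:
A. LHS = 5, RHS = 7 → fails here (LHS ≠ RHS)
B. LHS = e^7 ≈ 1097, RHS = e^3 + e^4 ≈ 74.68 → fails here (LHS ≠ RHS)
C. LHS = -37, RHS = -37 → holds here (LHS = RHS)

Answer: A, B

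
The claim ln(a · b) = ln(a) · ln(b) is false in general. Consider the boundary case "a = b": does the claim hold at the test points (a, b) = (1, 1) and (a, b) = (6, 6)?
Only at (1, 1)

At (1, 1): LHS = 0, RHS = 0 → equal
At (6, 6): LHS = ln(36) ≈ 3.584 ≠ RHS = ln(6)² ≈ 3.21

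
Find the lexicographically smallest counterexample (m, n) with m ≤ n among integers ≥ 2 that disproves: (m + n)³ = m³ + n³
Substituting (2, 2) into the claim:
LHS = (2 + 2)³ = 64
RHS = 2³ + 2³ = 16

Since LHS ≠ RHS, this pair disproves the claim, and no lexicographically smaller pair (m ≤ n, integers ≥ 2) does.

For instance (3, 4) is also a counterexample (LHS = 343, RHS = 91), but it's lexicographically larger.

Answer: (m, n) = (2, 2)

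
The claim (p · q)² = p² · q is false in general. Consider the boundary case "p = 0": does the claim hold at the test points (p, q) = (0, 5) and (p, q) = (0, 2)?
Yes, holds at both test points

At (0, 5): LHS = 0, RHS = 0 → equal
At (0, 2): LHS = 0, RHS = 0 → equal

So the claim does hold at both of these boundary points, even though it is not an identity.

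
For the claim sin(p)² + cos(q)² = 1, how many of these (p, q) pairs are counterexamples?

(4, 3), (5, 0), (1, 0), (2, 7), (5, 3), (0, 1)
Testing each pair:
(4, 3): LHS = sin(4)² + cos(3)² ≈ 1.553, RHS = 1 → counterexample
(5, 0): LHS = sin(5)² + 1 ≈ 1.92, RHS = 1 → counterexample
(1, 0): LHS = sin(1)² + 1 ≈ 1.708, RHS = 1 → counterexample
(2, 7): LHS = cos(7)² + sin(2)² ≈ 1.395, RHS = 1 → counterexample
(5, 3): LHS = sin(5)² + cos(3)² ≈ 1.9, RHS = 1 → counterexample
(0, 1): LHS = cos(1)² ≈ 0.2919, RHS = 1 → counterexample

That makes 6 counterexamples.

Answer: 6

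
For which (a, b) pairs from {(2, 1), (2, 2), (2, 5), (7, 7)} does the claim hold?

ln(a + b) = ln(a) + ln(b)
(2, 2)

Testing each pair:
(2, 1): LHS = ln(3) ≈ 1.099, RHS = ln(2) ≈ 0.6931 → fails
(2, 2): LHS = ln(4) ≈ 1.386, RHS = 2·ln(2) ≈ 1.386 → holds
(2, 5): LHS = ln(7) ≈ 1.946, RHS = ln(2) + ln(5) ≈ 2.303 → fails
(7, 7): LHS = ln(14) ≈ 2.639, RHS = 2·ln(7) ≈ 3.892 → fails

1 of 4 pairs satisfies the claim.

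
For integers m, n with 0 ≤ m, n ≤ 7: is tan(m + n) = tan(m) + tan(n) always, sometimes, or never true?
It holds at (m, n) = (0, 0) (both sides equal 0), but fails at (m, n) = (5, 5) (LHS = tan(10) ≈ 0.6484, RHS = 2·tan(5) ≈ -6.761).

Answer: Sometimes true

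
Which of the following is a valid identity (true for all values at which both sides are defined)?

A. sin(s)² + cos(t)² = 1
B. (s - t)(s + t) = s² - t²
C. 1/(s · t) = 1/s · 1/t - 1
A: fails at (2, 3) — LHS = sin(2)² + cos(3)² ≈ 1.807, RHS = 1.
B: holds — e.g. at (3, 4), both sides equal -7.
C: fails at (3, 4) — LHS = 1/12, RHS = -11/12.

Answer: B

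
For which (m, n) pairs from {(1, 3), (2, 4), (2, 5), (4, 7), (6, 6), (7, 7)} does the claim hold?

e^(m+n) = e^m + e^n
Testing each pair:
(1, 3): LHS = e^4 ≈ 54.6, RHS = e + e^3 ≈ 22.8 → fails
(2, 4): LHS = e^6 ≈ 403.4, RHS = e^2 + e^4 ≈ 61.99 → fails
(2, 5): LHS = e^7 ≈ 1097, RHS = e^2 + e^5 ≈ 155.8 → fails
(4, 7): LHS = e^11 ≈ 59874.1, RHS = e^4 + e^7 ≈ 1151 → fails
(6, 6): LHS = e^12 ≈ 162754.8, RHS = 2·e^6 ≈ 806.9 → fails
(7, 7): LHS = e^14 ≈ 1202604.3, RHS = 2·e^7 ≈ 2193 → fails

No pair satisfies the claim.

Answer: None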